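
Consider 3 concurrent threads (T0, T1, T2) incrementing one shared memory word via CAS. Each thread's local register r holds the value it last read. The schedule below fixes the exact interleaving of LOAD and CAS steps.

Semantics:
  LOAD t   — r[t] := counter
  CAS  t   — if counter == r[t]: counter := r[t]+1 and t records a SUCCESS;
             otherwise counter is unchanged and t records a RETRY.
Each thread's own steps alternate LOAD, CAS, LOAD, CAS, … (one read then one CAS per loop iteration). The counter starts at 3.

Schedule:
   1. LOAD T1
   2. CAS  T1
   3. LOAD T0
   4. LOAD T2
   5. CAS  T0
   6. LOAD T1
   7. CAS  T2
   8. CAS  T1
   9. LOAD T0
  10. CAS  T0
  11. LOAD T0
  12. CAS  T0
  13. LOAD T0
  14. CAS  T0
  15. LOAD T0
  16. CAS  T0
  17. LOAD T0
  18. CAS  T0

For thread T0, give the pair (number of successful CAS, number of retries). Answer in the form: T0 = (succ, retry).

   1) LOAD T1:  M=3  r_T1=3
   2) CAS  T1:  M=4  r_T1=3 ✓
   3) LOAD T0:  M=4  r_T0=4
   4) LOAD T2:  M=4  r_T2=4
   5) CAS  T0:  M=5  r_T0=4 ✓
   6) LOAD T1:  M=5  r_T1=5
   7) CAS  T2:  M=5  r_T2=4 ✗
   8) CAS  T1:  M=6  r_T1=5 ✓
   9) LOAD T0:  M=6  r_T0=6
  10) CAS  T0:  M=7  r_T0=6 ✓
  11) LOAD T0:  M=7  r_T0=7
  12) CAS  T0:  M=8  r_T0=7 ✓
  13) LOAD T0:  M=8  r_T0=8
  14) CAS  T0:  M=9  r_T0=8 ✓
  15) LOAD T0:  M=9  r_T0=9
  16) CAS  T0:  M=10  r_T0=9 ✓
  17) LOAD T0:  M=10  r_T0=10
  18) CAS  T0:  M=11  r_T0=10 ✓

T0 = (6, 0)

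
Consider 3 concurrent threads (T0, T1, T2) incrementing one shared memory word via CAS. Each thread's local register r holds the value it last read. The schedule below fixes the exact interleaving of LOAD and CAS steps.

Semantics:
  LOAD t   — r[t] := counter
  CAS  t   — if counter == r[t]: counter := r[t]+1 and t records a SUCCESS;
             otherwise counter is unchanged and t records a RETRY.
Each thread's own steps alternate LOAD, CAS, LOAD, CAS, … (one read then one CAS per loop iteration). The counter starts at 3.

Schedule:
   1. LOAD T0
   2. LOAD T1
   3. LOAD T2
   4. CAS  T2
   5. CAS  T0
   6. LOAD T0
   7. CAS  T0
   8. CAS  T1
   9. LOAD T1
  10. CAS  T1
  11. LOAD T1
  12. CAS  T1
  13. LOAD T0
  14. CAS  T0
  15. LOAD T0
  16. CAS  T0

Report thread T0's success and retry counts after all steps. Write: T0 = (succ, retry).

T0 = (3, 1)

step 1: T0 LOAD ⇒ load; ctr=3 reg=3
step 2: T1 LOAD ⇒ load; ctr=3 reg=3
step 3: T2 LOAD ⇒ load; ctr=3 reg=3
step 4: T2 CAS ⇒ ok; ctr=4 reg=3
step 5: T0 CAS ⇒ retry; ctr=4 reg=3
step 6: T0 LOAD ⇒ load; ctr=4 reg=4
step 7: T0 CAS ⇒ ok; ctr=5 reg=4
step 8: T1 CAS ⇒ retry; ctr=5 reg=3
step 9: T1 LOAD ⇒ load; ctr=5 reg=5
step 10: T1 CAS ⇒ ok; ctr=6 reg=5
step 11: T1 LOAD ⇒ load; ctr=6 reg=6
step 12: T1 CAS ⇒ ok; ctr=7 reg=6
step 13: T0 LOAD ⇒ load; ctr=7 reg=7
step 14: T0 CAS ⇒ ok; ctr=8 reg=7
step 15: T0 LOAD ⇒ load; ctr=8 reg=8
step 16: T0 CAS ⇒ ok; ctr=9 reg=8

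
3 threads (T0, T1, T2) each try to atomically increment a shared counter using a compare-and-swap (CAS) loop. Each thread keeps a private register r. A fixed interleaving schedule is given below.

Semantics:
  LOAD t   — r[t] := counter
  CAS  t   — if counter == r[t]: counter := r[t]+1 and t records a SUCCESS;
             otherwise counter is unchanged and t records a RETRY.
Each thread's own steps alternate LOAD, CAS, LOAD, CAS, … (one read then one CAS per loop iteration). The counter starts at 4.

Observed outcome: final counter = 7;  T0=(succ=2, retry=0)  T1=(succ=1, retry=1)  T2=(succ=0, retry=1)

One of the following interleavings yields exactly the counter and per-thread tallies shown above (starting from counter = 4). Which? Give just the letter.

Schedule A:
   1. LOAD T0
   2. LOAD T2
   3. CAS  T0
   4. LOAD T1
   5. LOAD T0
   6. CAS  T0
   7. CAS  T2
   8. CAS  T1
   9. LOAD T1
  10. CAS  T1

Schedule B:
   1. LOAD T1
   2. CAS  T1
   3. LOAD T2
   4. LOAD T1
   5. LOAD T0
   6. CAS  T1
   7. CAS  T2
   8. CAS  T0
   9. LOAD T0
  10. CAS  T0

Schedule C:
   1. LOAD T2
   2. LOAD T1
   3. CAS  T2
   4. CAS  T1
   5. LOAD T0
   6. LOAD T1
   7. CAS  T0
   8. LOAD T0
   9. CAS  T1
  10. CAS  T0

Simulating candidate A:
T0 LOAD — after: cnt=4, r=4 — load
T2 LOAD — after: cnt=4, r=4 — load
T0 CAS — after: cnt=5, r=4 — ok
T1 LOAD — after: cnt=5, r=5 — load
T0 LOAD — after: cnt=5, r=5 — load
T0 CAS — after: cnt=6, r=5 — ok
T2 CAS — after: cnt=6, r=4 — retry
T1 CAS — after: cnt=6, r=5 — retry
T1 LOAD — after: cnt=6, r=6 — load
T1 CAS — after: cnt=7, r=6 — ok

A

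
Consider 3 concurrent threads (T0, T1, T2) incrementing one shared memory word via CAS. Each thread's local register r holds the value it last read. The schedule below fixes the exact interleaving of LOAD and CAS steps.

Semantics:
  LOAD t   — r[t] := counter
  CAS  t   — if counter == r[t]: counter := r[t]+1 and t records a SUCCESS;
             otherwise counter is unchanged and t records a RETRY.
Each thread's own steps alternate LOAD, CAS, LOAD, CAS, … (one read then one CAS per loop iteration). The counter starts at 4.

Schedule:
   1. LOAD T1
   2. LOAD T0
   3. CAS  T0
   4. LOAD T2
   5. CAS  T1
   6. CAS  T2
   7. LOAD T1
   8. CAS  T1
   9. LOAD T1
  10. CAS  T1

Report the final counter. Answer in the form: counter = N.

counter = 8

[1] T1.load  rd  (counter 4, T1.r 4)
[2] T0.load  rd  (counter 4, T0.r 4)
[3] T0.cas  hit  (counter 5, T0.r 4)
[4] T2.load  rd  (counter 5, T2.r 5)
[5] T1.cas  miss  (counter 5, T1.r 4)
[6] T2.cas  hit  (counter 6, T2.r 5)
[7] T1.load  rd  (counter 6, T1.r 6)
[8] T1.cas  hit  (counter 7, T1.r 6)
[9] T1.load  rd  (counter 7, T1.r 7)
[10] T1.cas  hit  (counter 8, T1.r 7)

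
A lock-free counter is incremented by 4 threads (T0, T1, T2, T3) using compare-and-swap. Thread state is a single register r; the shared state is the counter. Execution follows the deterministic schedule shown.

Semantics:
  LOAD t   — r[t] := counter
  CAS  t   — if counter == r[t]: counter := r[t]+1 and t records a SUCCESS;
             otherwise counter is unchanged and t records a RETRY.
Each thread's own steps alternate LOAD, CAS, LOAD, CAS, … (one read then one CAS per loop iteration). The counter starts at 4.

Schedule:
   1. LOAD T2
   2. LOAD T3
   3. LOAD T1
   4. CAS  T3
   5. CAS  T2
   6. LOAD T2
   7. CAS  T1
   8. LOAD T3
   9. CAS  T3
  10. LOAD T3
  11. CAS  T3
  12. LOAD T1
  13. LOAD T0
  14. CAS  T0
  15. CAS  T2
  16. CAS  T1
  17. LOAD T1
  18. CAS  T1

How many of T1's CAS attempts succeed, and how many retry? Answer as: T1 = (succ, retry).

T1 = (1, 2)

#1 T2 reads 4
#2 T3 reads 4
#3 T1 reads 4
#4 T3 CAS(4→5) writes; counter now 5
#5 T2 CAS(4→5) fails; counter now 5
#6 T2 reads 5
#7 T1 CAS(4→5) fails; counter now 5
#8 T3 reads 5
#9 T3 CAS(5→6) writes; counter now 6
#10 T3 reads 6
#11 T3 CAS(6→7) writes; counter now 7
#12 T1 reads 7
#13 T0 reads 7
#14 T0 CAS(7→8) writes; counter now 8
#15 T2 CAS(5→6) fails; counter now 8
#16 T1 CAS(7→8) fails; counter now 8
#17 T1 reads 8
#18 T1 CAS(8→9) writes; counter now 9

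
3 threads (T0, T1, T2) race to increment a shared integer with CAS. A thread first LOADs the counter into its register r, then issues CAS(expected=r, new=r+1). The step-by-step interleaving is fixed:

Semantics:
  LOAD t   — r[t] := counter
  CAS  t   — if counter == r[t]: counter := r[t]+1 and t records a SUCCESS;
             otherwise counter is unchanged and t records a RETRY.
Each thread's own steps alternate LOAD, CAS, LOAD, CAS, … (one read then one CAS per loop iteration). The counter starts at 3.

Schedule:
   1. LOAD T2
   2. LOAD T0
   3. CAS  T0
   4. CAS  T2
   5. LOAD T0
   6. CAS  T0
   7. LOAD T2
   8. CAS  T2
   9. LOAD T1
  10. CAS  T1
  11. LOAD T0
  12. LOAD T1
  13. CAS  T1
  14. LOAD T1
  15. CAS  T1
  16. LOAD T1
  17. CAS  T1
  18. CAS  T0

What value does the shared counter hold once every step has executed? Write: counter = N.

counter = 10

[1] T2.load  rd  (counter 3, T2.r 3)
[2] T0.load  rd  (counter 3, T0.r 3)
[3] T0.cas  hit  (counter 4, T0.r 3)
[4] T2.cas  miss  (counter 4, T2.r 3)
[5] T0.load  rd  (counter 4, T0.r 4)
[6] T0.cas  hit  (counter 5, T0.r 4)
[7] T2.load  rd  (counter 5, T2.r 5)
[8] T2.cas  hit  (counter 6, T2.r 5)
[9] T1.load  rd  (counter 6, T1.r 6)
[10] T1.cas  hit  (counter 7, T1.r 6)
[11] T0.load  rd  (counter 7, T0.r 7)
[12] T1.load  rd  (counter 7, T1.r 7)
[13] T1.cas  hit  (counter 8, T1.r 7)
[14] T1.load  rd  (counter 8, T1.r 8)
[15] T1.cas  hit  (counter 9, T1.r 8)
[16] T1.load  rd  (counter 9, T1.r 9)
[17] T1.cas  hit  (counter 10, T1.r 9)
[18] T0.cas  miss  (counter 10, T0.r 7)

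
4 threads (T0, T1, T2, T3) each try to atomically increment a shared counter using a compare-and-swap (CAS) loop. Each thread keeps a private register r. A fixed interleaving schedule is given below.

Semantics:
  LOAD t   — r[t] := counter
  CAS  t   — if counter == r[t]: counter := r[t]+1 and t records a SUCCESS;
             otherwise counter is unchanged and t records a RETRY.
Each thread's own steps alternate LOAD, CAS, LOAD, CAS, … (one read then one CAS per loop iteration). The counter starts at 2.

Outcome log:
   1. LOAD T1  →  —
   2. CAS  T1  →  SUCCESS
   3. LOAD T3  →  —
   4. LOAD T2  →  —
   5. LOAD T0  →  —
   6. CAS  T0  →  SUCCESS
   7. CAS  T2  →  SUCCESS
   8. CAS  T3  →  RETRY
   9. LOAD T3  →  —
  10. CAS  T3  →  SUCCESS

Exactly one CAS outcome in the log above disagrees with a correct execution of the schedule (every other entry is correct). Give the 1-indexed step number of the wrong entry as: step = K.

step = 7

Reference trace:
step 1: T1 LOAD ⇒ load; ctr=2 reg=2
step 2: T1 CAS ⇒ ok; ctr=3 reg=2
step 3: T3 LOAD ⇒ load; ctr=3 reg=3
step 4: T2 LOAD ⇒ load; ctr=3 reg=3
step 5: T0 LOAD ⇒ load; ctr=3 reg=3
step 6: T0 CAS ⇒ ok; ctr=4 reg=3
step 7: T2 CAS ⇒ retry; ctr=4 reg=3
step 8: T3 CAS ⇒ retry; ctr=4 reg=3
step 9: T3 LOAD ⇒ load; ctr=4 reg=4
step 10: T3 CAS ⇒ ok; ctr=5 reg=4
Log disagrees first at step 7.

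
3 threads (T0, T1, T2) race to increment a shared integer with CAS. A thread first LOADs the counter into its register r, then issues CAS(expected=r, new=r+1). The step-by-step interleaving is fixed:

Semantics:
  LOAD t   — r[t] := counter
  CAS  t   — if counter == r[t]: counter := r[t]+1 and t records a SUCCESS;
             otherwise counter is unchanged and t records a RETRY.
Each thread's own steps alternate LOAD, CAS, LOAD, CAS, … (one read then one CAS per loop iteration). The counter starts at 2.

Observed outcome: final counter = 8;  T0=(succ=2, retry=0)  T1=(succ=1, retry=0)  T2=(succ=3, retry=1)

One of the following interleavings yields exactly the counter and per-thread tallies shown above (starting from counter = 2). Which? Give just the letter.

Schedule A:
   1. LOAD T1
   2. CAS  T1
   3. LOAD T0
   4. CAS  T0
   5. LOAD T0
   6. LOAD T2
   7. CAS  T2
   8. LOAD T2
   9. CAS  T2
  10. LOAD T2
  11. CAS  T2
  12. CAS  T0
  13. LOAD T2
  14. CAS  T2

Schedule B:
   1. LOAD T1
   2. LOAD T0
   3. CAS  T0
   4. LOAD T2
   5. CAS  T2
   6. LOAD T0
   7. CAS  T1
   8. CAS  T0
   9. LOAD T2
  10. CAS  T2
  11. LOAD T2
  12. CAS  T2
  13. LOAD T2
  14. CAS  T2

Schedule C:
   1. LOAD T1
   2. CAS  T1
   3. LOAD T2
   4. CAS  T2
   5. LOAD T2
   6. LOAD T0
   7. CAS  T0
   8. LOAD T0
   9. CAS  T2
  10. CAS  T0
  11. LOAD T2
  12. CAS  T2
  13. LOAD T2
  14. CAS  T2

C

Simulating candidate C:
T1 LOAD — after: cnt=2, r=2 — load
T1 CAS — after: cnt=3, r=2 — ok
T2 LOAD — after: cnt=3, r=3 — load
T2 CAS — after: cnt=4, r=3 — ok
T2 LOAD — after: cnt=4, r=4 — load
T0 LOAD — after: cnt=4, r=4 — load
T0 CAS — after: cnt=5, r=4 — ok
T0 LOAD — after: cnt=5, r=5 — load
T2 CAS — after: cnt=5, r=4 — retry
T0 CAS — after: cnt=6, r=5 — ok
T2 LOAD — after: cnt=6, r=6 — load
T2 CAS — after: cnt=7, r=6 — ok
T2 LOAD — after: cnt=7, r=7 — load
T2 CAS — after: cnt=8, r=7 — ok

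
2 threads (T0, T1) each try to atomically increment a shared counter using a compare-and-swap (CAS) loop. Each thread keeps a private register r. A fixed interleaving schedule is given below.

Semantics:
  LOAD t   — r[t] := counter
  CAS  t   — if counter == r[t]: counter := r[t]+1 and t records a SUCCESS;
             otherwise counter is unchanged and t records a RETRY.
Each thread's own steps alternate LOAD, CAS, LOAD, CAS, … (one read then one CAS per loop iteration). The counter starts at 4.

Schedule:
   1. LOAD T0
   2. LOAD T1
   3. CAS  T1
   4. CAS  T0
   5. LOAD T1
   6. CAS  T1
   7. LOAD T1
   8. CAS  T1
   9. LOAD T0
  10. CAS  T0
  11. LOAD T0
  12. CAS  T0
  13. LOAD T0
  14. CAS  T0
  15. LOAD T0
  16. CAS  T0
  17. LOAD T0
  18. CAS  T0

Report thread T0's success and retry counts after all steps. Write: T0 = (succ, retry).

step 1: T0 LOAD ⇒ load; ctr=4 reg=4
step 2: T1 LOAD ⇒ load; ctr=4 reg=4
step 3: T1 CAS ⇒ ok; ctr=5 reg=4
step 4: T0 CAS ⇒ retry; ctr=5 reg=4
step 5: T1 LOAD ⇒ load; ctr=5 reg=5
step 6: T1 CAS ⇒ ok; ctr=6 reg=5
step 7: T1 LOAD ⇒ load; ctr=6 reg=6
step 8: T1 CAS ⇒ ok; ctr=7 reg=6
step 9: T0 LOAD ⇒ load; ctr=7 reg=7
step 10: T0 CAS ⇒ ok; ctr=8 reg=7
step 11: T0 LOAD ⇒ load; ctr=8 reg=8
step 12: T0 CAS ⇒ ok; ctr=9 reg=8
step 13: T0 LOAD ⇒ load; ctr=9 reg=9
step 14: T0 CAS ⇒ ok; ctr=10 reg=9
step 15: T0 LOAD ⇒ load; ctr=10 reg=10
step 16: T0 CAS ⇒ ok; ctr=11 reg=10
step 17: T0 LOAD ⇒ load; ctr=11 reg=11
step 18: T0 CAS ⇒ ok; ctr=12 reg=11

T0 = (5, 1)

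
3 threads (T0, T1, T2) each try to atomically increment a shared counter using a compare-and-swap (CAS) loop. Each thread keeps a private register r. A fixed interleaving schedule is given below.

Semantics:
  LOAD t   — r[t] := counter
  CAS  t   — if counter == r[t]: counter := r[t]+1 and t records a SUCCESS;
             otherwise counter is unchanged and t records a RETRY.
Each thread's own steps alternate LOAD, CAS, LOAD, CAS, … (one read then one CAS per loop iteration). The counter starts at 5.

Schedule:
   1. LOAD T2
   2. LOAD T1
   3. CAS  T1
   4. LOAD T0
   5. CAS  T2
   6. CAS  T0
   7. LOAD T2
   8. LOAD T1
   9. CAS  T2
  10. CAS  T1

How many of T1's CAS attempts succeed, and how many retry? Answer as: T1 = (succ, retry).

1. LOAD T2 → mem=5 r[T2]=5 [LOAD]
2. LOAD T1 → mem=5 r[T1]=5 [LOAD]
3. CAS T1 → mem=6 r[T1]=5 [OK]
4. LOAD T0 → mem=6 r[T0]=6 [LOAD]
5. CAS T2 → mem=6 r[T2]=5 [RETRY]
6. CAS T0 → mem=7 r[T0]=6 [OK]
7. LOAD T2 → mem=7 r[T2]=7 [LOAD]
8. LOAD T1 → mem=7 r[T1]=7 [LOAD]
9. CAS T2 → mem=8 r[T2]=7 [OK]
10. CAS T1 → mem=8 r[T1]=7 [RETRY]

T1 = (1, 1)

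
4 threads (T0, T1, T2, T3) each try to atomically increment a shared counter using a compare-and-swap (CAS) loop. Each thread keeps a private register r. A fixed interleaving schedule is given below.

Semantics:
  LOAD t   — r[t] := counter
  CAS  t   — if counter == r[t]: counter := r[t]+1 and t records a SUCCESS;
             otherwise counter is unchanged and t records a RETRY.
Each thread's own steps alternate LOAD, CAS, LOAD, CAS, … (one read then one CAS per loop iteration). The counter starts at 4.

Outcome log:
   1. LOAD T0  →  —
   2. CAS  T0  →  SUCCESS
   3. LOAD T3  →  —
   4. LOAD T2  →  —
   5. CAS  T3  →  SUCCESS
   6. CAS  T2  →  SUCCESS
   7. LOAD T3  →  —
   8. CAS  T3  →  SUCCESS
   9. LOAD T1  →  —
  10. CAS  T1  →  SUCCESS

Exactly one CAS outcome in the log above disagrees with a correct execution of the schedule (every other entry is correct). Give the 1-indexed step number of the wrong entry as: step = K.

step = 6

Re-executing:
T0 LOAD — after: cnt=4, r=4 — load
T0 CAS — after: cnt=5, r=4 — ok
T3 LOAD — after: cnt=5, r=5 — load
T2 LOAD — after: cnt=5, r=5 — load
T3 CAS — after: cnt=6, r=5 — ok
T2 CAS — after: cnt=6, r=5 — retry
T3 LOAD — after: cnt=6, r=6 — load
T3 CAS — after: cnt=7, r=6 — ok
T1 LOAD — after: cnt=7, r=7 — load
T1 CAS — after: cnt=8, r=7 — ok
Mismatch at 6.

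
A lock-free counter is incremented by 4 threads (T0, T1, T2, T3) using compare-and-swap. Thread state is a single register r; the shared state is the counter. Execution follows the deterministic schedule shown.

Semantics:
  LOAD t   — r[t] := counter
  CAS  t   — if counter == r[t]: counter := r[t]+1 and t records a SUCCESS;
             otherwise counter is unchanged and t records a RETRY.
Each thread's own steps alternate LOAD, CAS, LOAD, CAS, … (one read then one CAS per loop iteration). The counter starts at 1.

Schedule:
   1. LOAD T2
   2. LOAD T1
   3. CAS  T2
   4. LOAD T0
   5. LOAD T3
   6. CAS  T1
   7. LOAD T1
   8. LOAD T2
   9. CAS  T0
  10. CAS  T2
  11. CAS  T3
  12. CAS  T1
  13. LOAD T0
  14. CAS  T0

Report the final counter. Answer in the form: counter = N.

T2 LOAD — after: cnt=1, r=1 — load
T1 LOAD — after: cnt=1, r=1 — load
T2 CAS — after: cnt=2, r=1 — ok
T0 LOAD — after: cnt=2, r=2 — load
T3 LOAD — after: cnt=2, r=2 — load
T1 CAS — after: cnt=2, r=1 — retry
T1 LOAD — after: cnt=2, r=2 — load
T2 LOAD — after: cnt=2, r=2 — load
T0 CAS — after: cnt=3, r=2 — ok
T2 CAS — after: cnt=3, r=2 — retry
T3 CAS — after: cnt=3, r=2 — retry
T1 CAS — after: cnt=3, r=2 — retry
T0 LOAD — after: cnt=3, r=3 — load
T0 CAS — after: cnt=4, r=3 — ok

counter = 4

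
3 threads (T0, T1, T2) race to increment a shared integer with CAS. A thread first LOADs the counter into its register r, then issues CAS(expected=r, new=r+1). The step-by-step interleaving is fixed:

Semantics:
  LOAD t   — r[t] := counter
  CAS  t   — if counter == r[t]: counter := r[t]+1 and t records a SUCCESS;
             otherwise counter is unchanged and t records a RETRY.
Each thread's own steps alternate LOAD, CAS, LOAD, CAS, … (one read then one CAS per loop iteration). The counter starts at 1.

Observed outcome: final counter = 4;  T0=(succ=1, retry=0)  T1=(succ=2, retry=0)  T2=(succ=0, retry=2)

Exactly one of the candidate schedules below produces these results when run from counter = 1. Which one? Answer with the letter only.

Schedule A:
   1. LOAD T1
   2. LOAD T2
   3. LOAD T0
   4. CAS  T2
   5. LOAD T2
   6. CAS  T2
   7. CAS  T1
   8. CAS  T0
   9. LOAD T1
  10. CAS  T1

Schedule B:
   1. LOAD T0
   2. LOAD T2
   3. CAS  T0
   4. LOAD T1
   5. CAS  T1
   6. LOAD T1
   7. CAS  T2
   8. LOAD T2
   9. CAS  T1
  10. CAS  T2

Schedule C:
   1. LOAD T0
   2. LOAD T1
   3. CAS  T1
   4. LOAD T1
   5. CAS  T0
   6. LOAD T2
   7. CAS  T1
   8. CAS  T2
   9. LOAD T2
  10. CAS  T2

Simulating candidate B:
[1] T0.load  rd  (counter 1, T0.r 1)
[2] T2.load  rd  (counter 1, T2.r 1)
[3] T0.cas  hit  (counter 2, T0.r 1)
[4] T1.load  rd  (counter 2, T1.r 2)
[5] T1.cas  hit  (counter 3, T1.r 2)
[6] T1.load  rd  (counter 3, T1.r 3)
[7] T2.cas  miss  (counter 3, T2.r 1)
[8] T2.load  rd  (counter 3, T2.r 3)
[9] T1.cas  hit  (counter 4, T1.r 3)
[10] T2.cas  miss  (counter 4, T2.r 3)

B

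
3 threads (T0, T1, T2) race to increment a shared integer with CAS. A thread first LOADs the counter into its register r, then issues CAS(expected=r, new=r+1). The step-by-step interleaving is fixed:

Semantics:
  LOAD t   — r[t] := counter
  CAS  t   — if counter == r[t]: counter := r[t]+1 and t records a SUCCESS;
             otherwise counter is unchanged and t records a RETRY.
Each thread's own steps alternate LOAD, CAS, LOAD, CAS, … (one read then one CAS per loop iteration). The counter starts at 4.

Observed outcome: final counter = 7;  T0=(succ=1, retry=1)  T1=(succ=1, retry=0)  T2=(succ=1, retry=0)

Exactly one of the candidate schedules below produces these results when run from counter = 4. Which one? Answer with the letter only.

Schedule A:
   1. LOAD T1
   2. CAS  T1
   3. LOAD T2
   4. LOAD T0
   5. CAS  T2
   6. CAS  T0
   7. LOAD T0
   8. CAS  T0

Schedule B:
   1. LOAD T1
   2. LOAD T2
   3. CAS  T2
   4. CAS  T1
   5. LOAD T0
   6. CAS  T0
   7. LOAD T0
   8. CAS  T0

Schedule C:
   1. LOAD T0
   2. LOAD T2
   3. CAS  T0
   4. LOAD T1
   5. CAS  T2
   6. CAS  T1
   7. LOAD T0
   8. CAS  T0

Run A:
[1] T1.load  rd  (counter 4, T1.r 4)
[2] T1.cas  hit  (counter 5, T1.r 4)
[3] T2.load  rd  (counter 5, T2.r 5)
[4] T0.load  rd  (counter 5, T0.r 5)
[5] T2.cas  hit  (counter 6, T2.r 5)
[6] T0.cas  miss  (counter 6, T0.r 5)
[7] T0.load  rd  (counter 6, T0.r 6)
[8] T0.cas  hit  (counter 7, T0.r 6)

A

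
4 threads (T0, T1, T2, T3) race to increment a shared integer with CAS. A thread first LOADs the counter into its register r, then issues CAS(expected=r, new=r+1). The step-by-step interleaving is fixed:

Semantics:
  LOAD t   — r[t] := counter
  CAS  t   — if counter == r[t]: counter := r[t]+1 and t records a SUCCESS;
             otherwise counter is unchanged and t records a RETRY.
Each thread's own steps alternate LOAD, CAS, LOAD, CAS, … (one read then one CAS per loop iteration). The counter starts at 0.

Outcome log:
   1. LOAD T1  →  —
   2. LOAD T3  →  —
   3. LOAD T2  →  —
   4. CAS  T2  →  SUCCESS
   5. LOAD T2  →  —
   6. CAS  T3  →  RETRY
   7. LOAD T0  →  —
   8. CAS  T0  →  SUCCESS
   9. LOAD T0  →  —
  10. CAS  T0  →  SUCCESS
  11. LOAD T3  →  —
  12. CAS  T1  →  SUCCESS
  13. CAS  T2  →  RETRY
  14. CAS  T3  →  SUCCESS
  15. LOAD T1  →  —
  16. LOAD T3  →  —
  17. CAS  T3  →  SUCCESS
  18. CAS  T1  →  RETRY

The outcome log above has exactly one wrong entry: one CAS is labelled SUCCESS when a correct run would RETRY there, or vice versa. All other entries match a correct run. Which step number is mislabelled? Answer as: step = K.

step = 12

Correct run:
1. LOAD T1 → mem=0 r[T1]=0 [LOAD]
2. LOAD T3 → mem=0 r[T3]=0 [LOAD]
3. LOAD T2 → mem=0 r[T2]=0 [LOAD]
4. CAS T2 → mem=1 r[T2]=0 [OK]
5. LOAD T2 → mem=1 r[T2]=1 [LOAD]
6. CAS T3 → mem=1 r[T3]=0 [RETRY]
7. LOAD T0 → mem=1 r[T0]=1 [LOAD]
8. CAS T0 → mem=2 r[T0]=1 [OK]
9. LOAD T0 → mem=2 r[T0]=2 [LOAD]
10. CAS T0 → mem=3 r[T0]=2 [OK]
11. LOAD T3 → mem=3 r[T3]=3 [LOAD]
12. CAS T1 → mem=3 r[T1]=0 [RETRY]
13. CAS T2 → mem=3 r[T2]=1 [RETRY]
14. CAS T3 → mem=4 r[T3]=3 [OK]
15. LOAD T1 → mem=4 r[T1]=4 [LOAD]
16. LOAD T3 → mem=4 r[T3]=4 [LOAD]
17. CAS T3 → mem=5 r[T3]=4 [OK]
18. CAS T1 → mem=5 r[T1]=4 [RETRY]
Log disagrees first at step 12.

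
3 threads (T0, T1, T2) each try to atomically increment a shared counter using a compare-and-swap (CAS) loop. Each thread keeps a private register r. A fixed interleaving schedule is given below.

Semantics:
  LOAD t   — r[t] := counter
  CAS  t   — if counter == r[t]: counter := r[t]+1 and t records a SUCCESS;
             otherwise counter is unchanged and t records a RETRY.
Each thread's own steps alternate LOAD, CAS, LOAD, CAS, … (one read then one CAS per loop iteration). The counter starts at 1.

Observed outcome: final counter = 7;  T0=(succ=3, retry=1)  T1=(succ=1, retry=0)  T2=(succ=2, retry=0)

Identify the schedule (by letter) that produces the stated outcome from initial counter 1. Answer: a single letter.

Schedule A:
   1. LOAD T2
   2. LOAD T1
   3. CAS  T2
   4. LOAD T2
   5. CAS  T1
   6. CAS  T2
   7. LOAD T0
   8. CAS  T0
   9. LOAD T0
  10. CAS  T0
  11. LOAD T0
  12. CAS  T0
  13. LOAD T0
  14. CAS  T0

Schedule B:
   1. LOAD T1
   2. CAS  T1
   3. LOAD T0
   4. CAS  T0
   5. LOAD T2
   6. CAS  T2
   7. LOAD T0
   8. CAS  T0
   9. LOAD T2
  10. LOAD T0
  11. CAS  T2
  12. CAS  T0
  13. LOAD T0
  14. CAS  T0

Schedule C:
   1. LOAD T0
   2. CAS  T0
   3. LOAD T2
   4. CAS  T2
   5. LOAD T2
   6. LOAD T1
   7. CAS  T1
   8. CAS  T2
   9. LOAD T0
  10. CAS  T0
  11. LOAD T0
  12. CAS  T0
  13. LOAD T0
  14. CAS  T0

Tracing schedule B:
T1 LOAD — after: cnt=1, r=1 — load
T1 CAS — after: cnt=2, r=1 — ok
T0 LOAD — after: cnt=2, r=2 — load
T0 CAS — after: cnt=3, r=2 — ok
T2 LOAD — after: cnt=3, r=3 — load
T2 CAS — after: cnt=4, r=3 — ok
T0 LOAD — after: cnt=4, r=4 — load
T0 CAS — after: cnt=5, r=4 — ok
T2 LOAD — after: cnt=5, r=5 — load
T0 LOAD — after: cnt=5, r=5 — load
T2 CAS — after: cnt=6, r=5 — ok
T0 CAS — after: cnt=6, r=5 — retry
T0 LOAD — after: cnt=6, r=6 — load
T0 CAS — after: cnt=7, r=6 — ok

B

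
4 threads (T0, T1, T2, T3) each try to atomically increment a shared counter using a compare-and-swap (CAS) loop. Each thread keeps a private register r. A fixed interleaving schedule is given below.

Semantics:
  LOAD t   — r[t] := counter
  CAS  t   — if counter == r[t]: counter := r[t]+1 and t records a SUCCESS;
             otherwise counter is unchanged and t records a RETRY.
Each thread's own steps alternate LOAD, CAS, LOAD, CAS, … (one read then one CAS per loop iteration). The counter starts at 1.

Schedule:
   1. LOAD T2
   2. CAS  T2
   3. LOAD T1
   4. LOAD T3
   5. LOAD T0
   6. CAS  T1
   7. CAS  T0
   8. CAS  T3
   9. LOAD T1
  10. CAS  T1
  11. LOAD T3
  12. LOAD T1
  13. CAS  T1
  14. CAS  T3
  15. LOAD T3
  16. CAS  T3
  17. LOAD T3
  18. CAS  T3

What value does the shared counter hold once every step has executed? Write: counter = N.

counter = 7

1. LOAD T2 → mem=1 r[T2]=1 [LOAD]
2. CAS T2 → mem=2 r[T2]=1 [OK]
3. LOAD T1 → mem=2 r[T1]=2 [LOAD]
4. LOAD T3 → mem=2 r[T3]=2 [LOAD]
5. LOAD T0 → mem=2 r[T0]=2 [LOAD]
6. CAS T1 → mem=3 r[T1]=2 [OK]
7. CAS T0 → mem=3 r[T0]=2 [RETRY]
8. CAS T3 → mem=3 r[T3]=2 [RETRY]
9. LOAD T1 → mem=3 r[T1]=3 [LOAD]
10. CAS T1 → mem=4 r[T1]=3 [OK]
11. LOAD T3 → mem=4 r[T3]=4 [LOAD]
12. LOAD T1 → mem=4 r[T1]=4 [LOAD]
13. CAS T1 → mem=5 r[T1]=4 [OK]
14. CAS T3 → mem=5 r[T3]=4 [RETRY]
15. LOAD T3 → mem=5 r[T3]=5 [LOAD]
16. CAS T3 → mem=6 r[T3]=5 [OK]
17. LOAD T3 → mem=6 r[T3]=6 [LOAD]
18. CAS T3 → mem=7 r[T3]=6 [OK]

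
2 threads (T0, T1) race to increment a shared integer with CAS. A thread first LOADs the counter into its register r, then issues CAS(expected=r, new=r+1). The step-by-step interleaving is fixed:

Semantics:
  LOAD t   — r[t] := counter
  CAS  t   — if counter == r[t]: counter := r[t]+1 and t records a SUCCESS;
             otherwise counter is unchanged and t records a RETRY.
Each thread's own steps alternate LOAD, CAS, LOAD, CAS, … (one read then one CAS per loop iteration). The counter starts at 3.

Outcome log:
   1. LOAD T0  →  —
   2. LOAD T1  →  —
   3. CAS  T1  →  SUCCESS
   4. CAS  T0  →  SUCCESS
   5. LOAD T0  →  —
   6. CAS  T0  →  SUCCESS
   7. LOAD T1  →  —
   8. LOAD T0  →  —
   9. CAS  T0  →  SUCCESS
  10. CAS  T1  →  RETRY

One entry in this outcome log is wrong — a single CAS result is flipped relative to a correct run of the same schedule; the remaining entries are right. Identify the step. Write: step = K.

step = 4

Re-executing:
[1] T0.load  rd  (counter 3, T0.r 3)
[2] T1.load  rd  (counter 3, T1.r 3)
[3] T1.cas  hit  (counter 4, T1.r 3)
[4] T0.cas  miss  (counter 4, T0.r 3)
[5] T0.load  rd  (counter 4, T0.r 4)
[6] T0.cas  hit  (counter 5, T0.r 4)
[7] T1.load  rd  (counter 5, T1.r 5)
[8] T0.load  rd  (counter 5, T0.r 5)
[9] T0.cas  hit  (counter 6, T0.r 5)
[10] T1.cas  miss  (counter 6, T1.r 5)
Log disagrees first at step 4.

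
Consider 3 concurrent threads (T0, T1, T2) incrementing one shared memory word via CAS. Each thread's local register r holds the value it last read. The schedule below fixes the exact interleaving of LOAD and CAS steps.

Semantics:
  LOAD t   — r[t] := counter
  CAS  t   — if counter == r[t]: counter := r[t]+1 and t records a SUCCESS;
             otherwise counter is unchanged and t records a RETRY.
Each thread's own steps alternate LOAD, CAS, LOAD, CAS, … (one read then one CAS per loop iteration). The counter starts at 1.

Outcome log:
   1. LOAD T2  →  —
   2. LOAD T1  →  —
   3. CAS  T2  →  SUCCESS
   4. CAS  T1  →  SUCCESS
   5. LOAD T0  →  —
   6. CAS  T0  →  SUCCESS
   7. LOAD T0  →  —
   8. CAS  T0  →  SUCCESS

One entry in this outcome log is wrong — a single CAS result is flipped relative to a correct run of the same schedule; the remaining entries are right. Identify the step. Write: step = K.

step = 4

Reference trace:
T2 LOAD — after: cnt=1, r=1 — load
T1 LOAD — after: cnt=1, r=1 — load
T2 CAS — after: cnt=2, r=1 — ok
T1 CAS — after: cnt=2, r=1 — retry
T0 LOAD — after: cnt=2, r=2 — load
T0 CAS — after: cnt=3, r=2 — ok
T0 LOAD — after: cnt=3, r=3 — load
T0 CAS — after: cnt=4, r=3 — ok
Log disagrees first at step 4.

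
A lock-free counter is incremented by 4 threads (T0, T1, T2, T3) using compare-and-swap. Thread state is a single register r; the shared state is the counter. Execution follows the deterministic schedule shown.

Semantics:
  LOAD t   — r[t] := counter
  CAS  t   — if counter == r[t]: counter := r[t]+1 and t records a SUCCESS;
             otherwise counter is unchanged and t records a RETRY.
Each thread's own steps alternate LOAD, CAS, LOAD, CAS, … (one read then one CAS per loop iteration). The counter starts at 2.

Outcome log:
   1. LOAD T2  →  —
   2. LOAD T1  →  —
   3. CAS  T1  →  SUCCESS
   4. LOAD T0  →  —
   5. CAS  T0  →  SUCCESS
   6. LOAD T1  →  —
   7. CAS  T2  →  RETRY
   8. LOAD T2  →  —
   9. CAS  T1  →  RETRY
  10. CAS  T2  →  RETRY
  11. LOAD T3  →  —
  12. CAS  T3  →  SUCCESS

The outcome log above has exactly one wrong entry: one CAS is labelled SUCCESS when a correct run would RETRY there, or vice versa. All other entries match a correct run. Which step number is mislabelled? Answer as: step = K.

step = 9

Re-executing:
#1 T2 reads 2
#2 T1 reads 2
#3 T1 CAS(2→3) writes; counter now 3
#4 T0 reads 3
#5 T0 CAS(3→4) writes; counter now 4
#6 T1 reads 4
#7 T2 CAS(2→3) fails; counter now 4
#8 T2 reads 4
#9 T1 CAS(4→5) writes; counter now 5
#10 T2 CAS(4→5) fails; counter now 5
#11 T3 reads 5
#12 T3 CAS(5→6) writes; counter now 6
Mismatch at 9.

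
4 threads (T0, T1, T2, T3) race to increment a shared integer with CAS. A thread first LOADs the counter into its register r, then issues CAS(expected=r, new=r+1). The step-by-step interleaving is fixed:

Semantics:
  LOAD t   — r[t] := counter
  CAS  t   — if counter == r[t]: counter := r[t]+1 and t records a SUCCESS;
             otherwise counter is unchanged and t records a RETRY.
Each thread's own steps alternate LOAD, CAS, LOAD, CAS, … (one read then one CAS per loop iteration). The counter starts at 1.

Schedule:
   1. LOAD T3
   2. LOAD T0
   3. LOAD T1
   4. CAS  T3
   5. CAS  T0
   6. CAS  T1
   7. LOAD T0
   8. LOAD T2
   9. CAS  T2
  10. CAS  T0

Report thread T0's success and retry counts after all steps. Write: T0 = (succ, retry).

T3 LOAD — after: cnt=1, r=1 — load
T0 LOAD — after: cnt=1, r=1 — load
T1 LOAD — after: cnt=1, r=1 — load
T3 CAS — after: cnt=2, r=1 — ok
T0 CAS — after: cnt=2, r=1 — retry
T1 CAS — after: cnt=2, r=1 — retry
T0 LOAD — after: cnt=2, r=2 — load
T2 LOAD — after: cnt=2, r=2 — load
T2 CAS — after: cnt=3, r=2 — ok
T0 CAS — after: cnt=3, r=2 — retry

T0 = (0, 2)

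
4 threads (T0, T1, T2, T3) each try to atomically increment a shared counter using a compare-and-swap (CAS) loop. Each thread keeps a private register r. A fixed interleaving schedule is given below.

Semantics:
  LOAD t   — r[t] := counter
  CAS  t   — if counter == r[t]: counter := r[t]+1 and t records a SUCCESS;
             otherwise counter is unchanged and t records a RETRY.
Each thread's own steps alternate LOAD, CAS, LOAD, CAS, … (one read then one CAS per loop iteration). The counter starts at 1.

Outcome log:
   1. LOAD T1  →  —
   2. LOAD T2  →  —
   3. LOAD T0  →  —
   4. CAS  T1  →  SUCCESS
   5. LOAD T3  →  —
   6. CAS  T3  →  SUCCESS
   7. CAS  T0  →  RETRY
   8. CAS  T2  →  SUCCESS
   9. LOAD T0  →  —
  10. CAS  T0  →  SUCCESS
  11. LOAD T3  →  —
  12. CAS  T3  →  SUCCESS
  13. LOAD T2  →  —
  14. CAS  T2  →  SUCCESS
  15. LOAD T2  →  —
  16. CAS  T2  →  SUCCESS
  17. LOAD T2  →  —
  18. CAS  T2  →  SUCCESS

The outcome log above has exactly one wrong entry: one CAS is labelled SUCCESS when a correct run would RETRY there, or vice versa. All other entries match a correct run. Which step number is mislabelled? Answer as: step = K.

Reference trace:
step 1: T1 LOAD ⇒ load; ctr=1 reg=1
step 2: T2 LOAD ⇒ load; ctr=1 reg=1
step 3: T0 LOAD ⇒ load; ctr=1 reg=1
step 4: T1 CAS ⇒ ok; ctr=2 reg=1
step 5: T3 LOAD ⇒ load; ctr=2 reg=2
step 6: T3 CAS ⇒ ok; ctr=3 reg=2
step 7: T0 CAS ⇒ retry; ctr=3 reg=1
step 8: T2 CAS ⇒ retry; ctr=3 reg=1
step 9: T0 LOAD ⇒ load; ctr=3 reg=3
step 10: T0 CAS ⇒ ok; ctr=4 reg=3
step 11: T3 LOAD ⇒ load; ctr=4 reg=4
step 12: T3 CAS ⇒ ok; ctr=5 reg=4
step 13: T2 LOAD ⇒ load; ctr=5 reg=5
step 14: T2 CAS ⇒ ok; ctr=6 reg=5
step 15: T2 LOAD ⇒ load; ctr=6 reg=6
step 16: T2 CAS ⇒ ok; ctr=7 reg=6
step 17: T2 LOAD ⇒ load; ctr=7 reg=7
step 18: T2 CAS ⇒ ok; ctr=8 reg=7
Mismatch at 8.

step = 8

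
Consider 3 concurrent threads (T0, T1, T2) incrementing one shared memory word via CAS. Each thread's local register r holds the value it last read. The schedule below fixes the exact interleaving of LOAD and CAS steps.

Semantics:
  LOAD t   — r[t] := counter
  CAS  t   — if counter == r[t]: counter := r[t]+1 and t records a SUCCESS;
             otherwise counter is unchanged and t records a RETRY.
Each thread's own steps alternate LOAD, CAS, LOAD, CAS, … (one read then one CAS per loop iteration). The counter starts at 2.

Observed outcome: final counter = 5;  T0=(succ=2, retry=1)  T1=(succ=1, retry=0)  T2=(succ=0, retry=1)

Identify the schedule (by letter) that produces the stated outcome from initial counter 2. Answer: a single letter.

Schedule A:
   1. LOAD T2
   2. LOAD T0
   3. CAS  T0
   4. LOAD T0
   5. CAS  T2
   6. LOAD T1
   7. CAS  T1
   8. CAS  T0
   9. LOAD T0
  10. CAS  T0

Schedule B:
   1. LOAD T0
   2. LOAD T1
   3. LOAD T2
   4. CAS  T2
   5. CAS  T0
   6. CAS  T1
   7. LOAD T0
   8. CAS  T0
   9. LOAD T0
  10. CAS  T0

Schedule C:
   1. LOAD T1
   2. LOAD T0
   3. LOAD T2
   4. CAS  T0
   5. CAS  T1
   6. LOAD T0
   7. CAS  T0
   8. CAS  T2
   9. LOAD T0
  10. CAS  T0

A

Run A:
step 1: T2 LOAD ⇒ load; ctr=2 reg=2
step 2: T0 LOAD ⇒ load; ctr=2 reg=2
step 3: T0 CAS ⇒ ok; ctr=3 reg=2
step 4: T0 LOAD ⇒ load; ctr=3 reg=3
step 5: T2 CAS ⇒ retry; ctr=3 reg=2
step 6: T1 LOAD ⇒ load; ctr=3 reg=3
step 7: T1 CAS ⇒ ok; ctr=4 reg=3
step 8: T0 CAS ⇒ retry; ctr=4 reg=3
step 9: T0 LOAD ⇒ load; ctr=4 reg=4
step 10: T0 CAS ⇒ ok; ctr=5 reg=4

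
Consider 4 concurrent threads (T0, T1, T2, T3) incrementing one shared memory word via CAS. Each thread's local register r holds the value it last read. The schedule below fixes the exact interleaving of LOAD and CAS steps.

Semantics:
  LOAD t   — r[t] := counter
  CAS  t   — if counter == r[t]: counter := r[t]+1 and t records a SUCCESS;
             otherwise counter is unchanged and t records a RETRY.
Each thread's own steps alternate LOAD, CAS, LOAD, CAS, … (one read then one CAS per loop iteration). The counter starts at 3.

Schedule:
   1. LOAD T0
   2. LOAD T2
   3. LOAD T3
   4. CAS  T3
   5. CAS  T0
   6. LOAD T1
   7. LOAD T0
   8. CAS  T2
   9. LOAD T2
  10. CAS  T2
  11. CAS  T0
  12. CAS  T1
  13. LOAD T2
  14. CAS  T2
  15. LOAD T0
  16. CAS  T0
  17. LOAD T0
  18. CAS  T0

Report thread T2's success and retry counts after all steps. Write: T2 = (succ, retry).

T2 = (2, 1)

step 1: T0 LOAD ⇒ load; ctr=3 reg=3
step 2: T2 LOAD ⇒ load; ctr=3 reg=3
step 3: T3 LOAD ⇒ load; ctr=3 reg=3
step 4: T3 CAS ⇒ ok; ctr=4 reg=3
step 5: T0 CAS ⇒ retry; ctr=4 reg=3
step 6: T1 LOAD ⇒ load; ctr=4 reg=4
step 7: T0 LOAD ⇒ load; ctr=4 reg=4
step 8: T2 CAS ⇒ retry; ctr=4 reg=3
step 9: T2 LOAD ⇒ load; ctr=4 reg=4
step 10: T2 CAS ⇒ ok; ctr=5 reg=4
step 11: T0 CAS ⇒ retry; ctr=5 reg=4
step 12: T1 CAS ⇒ retry; ctr=5 reg=4
step 13: T2 LOAD ⇒ load; ctr=5 reg=5
step 14: T2 CAS ⇒ ok; ctr=6 reg=5
step 15: T0 LOAD ⇒ load; ctr=6 reg=6
step 16: T0 CAS ⇒ ok; ctr=7 reg=6
step 17: T0 LOAD ⇒ load; ctr=7 reg=7
step 18: T0 CAS ⇒ ok; ctr=8 reg=7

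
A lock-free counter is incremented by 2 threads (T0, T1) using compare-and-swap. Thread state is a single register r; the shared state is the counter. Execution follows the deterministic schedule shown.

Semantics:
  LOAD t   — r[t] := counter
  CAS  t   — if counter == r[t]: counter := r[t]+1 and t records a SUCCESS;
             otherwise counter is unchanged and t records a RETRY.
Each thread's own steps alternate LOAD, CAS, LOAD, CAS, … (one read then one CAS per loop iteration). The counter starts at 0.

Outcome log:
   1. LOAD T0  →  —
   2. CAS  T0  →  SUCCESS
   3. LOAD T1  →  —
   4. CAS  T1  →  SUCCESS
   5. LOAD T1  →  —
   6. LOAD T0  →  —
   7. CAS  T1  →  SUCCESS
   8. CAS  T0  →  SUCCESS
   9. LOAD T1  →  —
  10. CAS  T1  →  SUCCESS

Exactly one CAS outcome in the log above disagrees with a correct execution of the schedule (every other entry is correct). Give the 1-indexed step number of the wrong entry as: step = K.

Reference trace:
   1) LOAD T0:  M=0  r_T0=0
   2) CAS  T0:  M=1  r_T0=0 ✓
   3) LOAD T1:  M=1  r_T1=1
   4) CAS  T1:  M=2  r_T1=1 ✓
   5) LOAD T1:  M=2  r_T1=2
   6) LOAD T0:  M=2  r_T0=2
   7) CAS  T1:  M=3  r_T1=2 ✓
   8) CAS  T0:  M=3  r_T0=2 ✗
   9) LOAD T1:  M=3  r_T1=3
  10) CAS  T1:  M=4  r_T1=3 ✓
Log disagrees first at step 8.

step = 8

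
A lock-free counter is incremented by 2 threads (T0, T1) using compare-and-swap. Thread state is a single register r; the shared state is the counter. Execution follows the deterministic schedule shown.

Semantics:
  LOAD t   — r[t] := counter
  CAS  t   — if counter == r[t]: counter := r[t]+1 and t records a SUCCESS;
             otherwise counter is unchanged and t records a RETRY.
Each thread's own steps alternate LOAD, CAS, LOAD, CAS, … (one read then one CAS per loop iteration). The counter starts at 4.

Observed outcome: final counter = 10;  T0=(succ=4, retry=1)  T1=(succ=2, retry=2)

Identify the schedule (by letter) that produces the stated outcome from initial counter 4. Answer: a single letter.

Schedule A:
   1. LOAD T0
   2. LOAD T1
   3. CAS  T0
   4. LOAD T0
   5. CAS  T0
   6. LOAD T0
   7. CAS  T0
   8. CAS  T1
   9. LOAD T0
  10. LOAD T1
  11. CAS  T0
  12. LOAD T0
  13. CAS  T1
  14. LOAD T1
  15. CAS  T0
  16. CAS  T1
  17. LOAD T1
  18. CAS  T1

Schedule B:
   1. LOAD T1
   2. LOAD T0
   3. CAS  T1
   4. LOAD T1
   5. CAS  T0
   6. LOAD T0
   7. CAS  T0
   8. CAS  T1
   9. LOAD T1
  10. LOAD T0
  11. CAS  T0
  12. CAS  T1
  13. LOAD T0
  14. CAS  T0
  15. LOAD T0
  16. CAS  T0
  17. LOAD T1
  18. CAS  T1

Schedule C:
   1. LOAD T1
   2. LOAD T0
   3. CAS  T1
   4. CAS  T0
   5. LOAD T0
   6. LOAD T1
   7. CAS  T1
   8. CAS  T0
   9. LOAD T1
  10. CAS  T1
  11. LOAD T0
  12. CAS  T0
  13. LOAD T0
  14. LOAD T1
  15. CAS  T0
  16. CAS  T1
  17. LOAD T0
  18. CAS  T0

B

Tracing schedule B:
   1) LOAD T1:  M=4  r_T1=4
   2) LOAD T0:  M=4  r_T0=4
   3) CAS  T1:  M=5  r_T1=4 ✓
   4) LOAD T1:  M=5  r_T1=5
   5) CAS  T0:  M=5  r_T0=4 ✗
   6) LOAD T0:  M=5  r_T0=5
   7) CAS  T0:  M=6  r_T0=5 ✓
   8) CAS  T1:  M=6  r_T1=5 ✗
   9) LOAD T1:  M=6  r_T1=6
  10) LOAD T0:  M=6  r_T0=6
  11) CAS  T0:  M=7  r_T0=6 ✓
  12) CAS  T1:  M=7  r_T1=6 ✗
  13) LOAD T0:  M=7  r_T0=7
  14) CAS  T0:  M=8  r_T0=7 ✓
  15) LOAD T0:  M=8  r_T0=8
  16) CAS  T0:  M=9  r_T0=8 ✓
  17) LOAD T1:  M=9  r_T1=9
  18) CAS  T1:  M=10  r_T1=9 ✓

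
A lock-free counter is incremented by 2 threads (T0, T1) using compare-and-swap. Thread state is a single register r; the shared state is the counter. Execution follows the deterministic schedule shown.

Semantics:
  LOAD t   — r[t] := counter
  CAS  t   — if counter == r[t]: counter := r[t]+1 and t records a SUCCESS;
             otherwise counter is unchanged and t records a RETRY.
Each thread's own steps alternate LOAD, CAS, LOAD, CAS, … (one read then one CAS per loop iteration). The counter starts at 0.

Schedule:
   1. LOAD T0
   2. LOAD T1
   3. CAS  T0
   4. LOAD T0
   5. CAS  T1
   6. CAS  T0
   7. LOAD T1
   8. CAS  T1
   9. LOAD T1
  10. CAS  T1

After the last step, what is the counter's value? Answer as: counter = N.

counter = 4

   1) LOAD T0:  M=0  r_T0=0
   2) LOAD T1:  M=0  r_T1=0
   3) CAS  T0:  M=1  r_T0=0 ✓
   4) LOAD T0:  M=1  r_T0=1
   5) CAS  T1:  M=1  r_T1=0 ✗
   6) CAS  T0:  M=2  r_T0=1 ✓
   7) LOAD T1:  M=2  r_T1=2
   8) CAS  T1:  M=3  r_T1=2 ✓
   9) LOAD T1:  M=3  r_T1=3
  10) CAS  T1:  M=4  r_T1=3 ✓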